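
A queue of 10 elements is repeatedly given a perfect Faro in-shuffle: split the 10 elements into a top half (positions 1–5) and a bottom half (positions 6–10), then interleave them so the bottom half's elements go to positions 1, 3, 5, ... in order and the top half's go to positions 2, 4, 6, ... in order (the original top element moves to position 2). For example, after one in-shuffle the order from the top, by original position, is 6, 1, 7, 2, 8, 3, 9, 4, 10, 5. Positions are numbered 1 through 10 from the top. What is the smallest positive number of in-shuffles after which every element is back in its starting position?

The in-shuffle permutes the 10 positions with cycle lengths [10].
Every element is home exactly when every cycle has completed a whole number of laps, i.e. after lcm(10) = 10 in-shuffles.

10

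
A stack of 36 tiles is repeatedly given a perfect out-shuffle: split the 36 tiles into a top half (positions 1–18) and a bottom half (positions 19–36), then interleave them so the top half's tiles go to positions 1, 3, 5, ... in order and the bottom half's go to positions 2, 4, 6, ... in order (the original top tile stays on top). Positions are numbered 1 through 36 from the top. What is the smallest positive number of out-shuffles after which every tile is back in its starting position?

The out-shuffle permutes the 36 positions with cycle lengths [1, 1, 3, 3, 4, 12, 12].
Every tile is home exactly when every cycle has completed a whole number of laps, i.e. after lcm(1, 3, 4, 12) = 12 out-shuffles.

12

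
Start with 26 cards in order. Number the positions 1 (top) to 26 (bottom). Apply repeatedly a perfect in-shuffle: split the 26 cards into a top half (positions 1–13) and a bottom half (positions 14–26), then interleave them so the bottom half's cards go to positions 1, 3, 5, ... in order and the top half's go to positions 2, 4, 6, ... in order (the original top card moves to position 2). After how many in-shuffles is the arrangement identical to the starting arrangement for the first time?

The in-shuffle permutes the 26 positions with cycle lengths [2, 6, 18].
Every card is home exactly when every cycle has completed a whole number of laps, i.e. after lcm(2, 6, 18) = 18 in-shuffles.

18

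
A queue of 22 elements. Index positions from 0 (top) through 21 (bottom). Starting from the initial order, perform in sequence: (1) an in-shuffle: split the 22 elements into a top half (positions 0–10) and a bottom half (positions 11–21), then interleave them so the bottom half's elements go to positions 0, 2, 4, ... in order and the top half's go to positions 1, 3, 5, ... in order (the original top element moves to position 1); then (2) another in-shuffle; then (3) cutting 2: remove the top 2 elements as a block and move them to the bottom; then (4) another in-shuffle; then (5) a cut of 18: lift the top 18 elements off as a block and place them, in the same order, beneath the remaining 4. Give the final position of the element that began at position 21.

Track the element from position 21 forward through each operation:
  after op 1 (in-shuffle): 21 → 20
  after op 2 (in-shuffle): 20 → 18
  after op 3 (cut 2): 18 → 16
  after op 4 (in-shuffle): 16 → 10
  after op 5 (cut 18): 10 → 14

14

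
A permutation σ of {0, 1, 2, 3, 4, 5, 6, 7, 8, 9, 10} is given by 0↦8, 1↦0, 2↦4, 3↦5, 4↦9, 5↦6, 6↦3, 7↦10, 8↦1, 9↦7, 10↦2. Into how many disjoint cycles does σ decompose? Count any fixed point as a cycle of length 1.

3

Cycle decomposition: (0 8 1) (2 4 9 7 10) (3 5 6).
3 cycles.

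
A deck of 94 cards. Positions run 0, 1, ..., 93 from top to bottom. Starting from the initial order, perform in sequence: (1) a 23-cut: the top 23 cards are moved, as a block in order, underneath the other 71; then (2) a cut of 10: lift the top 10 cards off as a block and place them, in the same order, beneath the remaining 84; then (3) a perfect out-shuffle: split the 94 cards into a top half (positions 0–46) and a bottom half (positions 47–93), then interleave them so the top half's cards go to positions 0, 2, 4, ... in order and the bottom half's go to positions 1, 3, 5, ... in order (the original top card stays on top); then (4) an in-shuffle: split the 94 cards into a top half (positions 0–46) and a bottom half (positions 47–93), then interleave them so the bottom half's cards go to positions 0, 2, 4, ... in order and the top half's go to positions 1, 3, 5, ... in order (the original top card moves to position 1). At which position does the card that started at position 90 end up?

43

Track the card from position 90 forward through each operation:
  after op 1 (cut 23): 90 → 67
  after op 2 (cut 10): 67 → 57
  after op 3 (out-shuffle): 57 → 21
  after op 4 (in-shuffle): 21 → 43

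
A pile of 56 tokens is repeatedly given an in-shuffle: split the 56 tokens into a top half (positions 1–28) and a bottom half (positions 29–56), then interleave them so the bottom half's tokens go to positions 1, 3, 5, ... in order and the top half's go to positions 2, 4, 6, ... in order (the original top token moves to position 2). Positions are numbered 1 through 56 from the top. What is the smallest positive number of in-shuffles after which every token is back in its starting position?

18

The in-shuffle permutes the 56 positions with cycle lengths [2, 18, 18, 18].
Every token is home exactly when every cycle has completed a whole number of laps, i.e. after lcm(2, 18) = 18 in-shuffles.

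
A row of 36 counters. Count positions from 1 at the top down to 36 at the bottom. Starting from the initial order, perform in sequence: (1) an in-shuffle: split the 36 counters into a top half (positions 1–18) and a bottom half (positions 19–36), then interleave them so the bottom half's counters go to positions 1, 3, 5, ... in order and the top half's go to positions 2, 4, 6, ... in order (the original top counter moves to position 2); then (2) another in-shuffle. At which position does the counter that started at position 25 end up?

26

Track the counter from position 25 forward through each operation:
  after op 1 (in-shuffle): 25 → 13
  after op 2 (in-shuffle): 13 → 26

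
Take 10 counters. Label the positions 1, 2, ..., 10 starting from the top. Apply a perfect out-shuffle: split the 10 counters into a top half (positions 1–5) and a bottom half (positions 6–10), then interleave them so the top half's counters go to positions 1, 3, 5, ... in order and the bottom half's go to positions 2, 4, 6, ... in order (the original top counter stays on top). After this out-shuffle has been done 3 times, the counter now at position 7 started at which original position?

Work backwards from position 7, undoing one out-shuffle at a time:
7 ← 4 ← 7 ← 4
So the counter now at position 7 started at position 4.

4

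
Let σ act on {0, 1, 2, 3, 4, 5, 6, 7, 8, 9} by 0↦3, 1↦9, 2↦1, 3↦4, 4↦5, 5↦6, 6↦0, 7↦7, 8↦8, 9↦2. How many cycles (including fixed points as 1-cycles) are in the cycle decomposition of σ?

Cycle decomposition: (0 3 4 5 6) (1 9 2) (7) (8).
4 cycles.

4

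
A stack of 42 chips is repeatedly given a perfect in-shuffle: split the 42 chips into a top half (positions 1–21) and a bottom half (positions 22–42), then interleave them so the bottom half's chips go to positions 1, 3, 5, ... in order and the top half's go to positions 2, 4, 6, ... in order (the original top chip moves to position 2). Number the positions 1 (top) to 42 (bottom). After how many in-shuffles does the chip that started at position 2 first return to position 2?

Follow position 2 under repeated in-shuffles:
2 → 4 → 8 → 16 → 32 → 21 → 42 → 41 → 39 → 35 → 27 → 11 → 22 → 1 → 2
It first returns after 14 in-shuffles.

14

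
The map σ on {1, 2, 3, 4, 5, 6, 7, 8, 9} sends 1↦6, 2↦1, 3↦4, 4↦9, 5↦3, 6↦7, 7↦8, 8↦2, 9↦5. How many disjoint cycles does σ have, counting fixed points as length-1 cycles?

Cycle decomposition: (1 6 7 8 2) (3 4 9 5).
2 cycles.

2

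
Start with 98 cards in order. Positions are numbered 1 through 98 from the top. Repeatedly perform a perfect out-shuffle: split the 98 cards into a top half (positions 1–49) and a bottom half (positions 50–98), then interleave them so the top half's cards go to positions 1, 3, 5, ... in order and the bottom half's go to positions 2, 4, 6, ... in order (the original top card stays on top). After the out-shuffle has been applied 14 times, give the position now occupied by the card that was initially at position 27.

Track position through each out-shuffle: 27 → 53 → 8 → 15 → 29 → ... (continuing for 14 shuffles total) → 58.

58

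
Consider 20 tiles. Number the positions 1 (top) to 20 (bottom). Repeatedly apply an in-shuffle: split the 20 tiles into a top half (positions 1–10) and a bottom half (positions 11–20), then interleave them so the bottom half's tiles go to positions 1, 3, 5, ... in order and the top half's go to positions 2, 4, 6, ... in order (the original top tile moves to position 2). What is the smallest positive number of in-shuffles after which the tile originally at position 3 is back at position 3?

Follow position 3 under repeated in-shuffles:
3 → 6 → 12 → 3
It first returns after 3 in-shuffles.

3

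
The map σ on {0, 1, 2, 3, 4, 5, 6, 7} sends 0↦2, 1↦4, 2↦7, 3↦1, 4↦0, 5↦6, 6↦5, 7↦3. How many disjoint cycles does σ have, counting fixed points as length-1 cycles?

2

Cycle decomposition: (0 2 7 3 1 4) (5 6).
2 cycles.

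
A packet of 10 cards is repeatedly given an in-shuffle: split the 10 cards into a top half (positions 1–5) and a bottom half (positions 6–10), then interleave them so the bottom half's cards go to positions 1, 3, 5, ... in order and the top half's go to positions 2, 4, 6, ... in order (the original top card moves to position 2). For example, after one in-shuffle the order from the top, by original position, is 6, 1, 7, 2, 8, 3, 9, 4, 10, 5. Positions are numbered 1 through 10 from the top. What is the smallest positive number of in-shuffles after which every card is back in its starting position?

10

The in-shuffle permutes the 10 positions with cycle lengths [10].
Every card is home exactly when every cycle has completed a whole number of laps, i.e. after lcm(10) = 10 in-shuffles.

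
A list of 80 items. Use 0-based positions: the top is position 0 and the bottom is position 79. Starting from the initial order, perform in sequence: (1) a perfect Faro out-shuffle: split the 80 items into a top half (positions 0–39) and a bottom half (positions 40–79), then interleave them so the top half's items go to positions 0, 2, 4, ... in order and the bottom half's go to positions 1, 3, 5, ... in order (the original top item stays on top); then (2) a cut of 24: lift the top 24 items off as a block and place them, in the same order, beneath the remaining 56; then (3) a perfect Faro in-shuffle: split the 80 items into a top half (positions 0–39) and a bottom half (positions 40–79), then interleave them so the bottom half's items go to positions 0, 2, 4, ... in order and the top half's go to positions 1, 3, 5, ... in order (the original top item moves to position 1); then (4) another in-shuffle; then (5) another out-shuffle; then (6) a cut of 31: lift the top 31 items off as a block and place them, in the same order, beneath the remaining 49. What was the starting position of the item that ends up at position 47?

56

Undo the operations in reverse order, starting from position 47:
  undo op 6 (cut 31): 47 ← 78
  undo op 5 (out-shuffle, from top half): 78 ← 39
  undo op 4 (in-shuffle, from top half): 39 ← 19
  undo op 3 (in-shuffle, from top half): 19 ← 9
  undo op 2 (cut 24): 9 ← 33
  undo op 1 (out-shuffle, from bottom half): 33 ← 56
So the item at position 47 came from original position 56.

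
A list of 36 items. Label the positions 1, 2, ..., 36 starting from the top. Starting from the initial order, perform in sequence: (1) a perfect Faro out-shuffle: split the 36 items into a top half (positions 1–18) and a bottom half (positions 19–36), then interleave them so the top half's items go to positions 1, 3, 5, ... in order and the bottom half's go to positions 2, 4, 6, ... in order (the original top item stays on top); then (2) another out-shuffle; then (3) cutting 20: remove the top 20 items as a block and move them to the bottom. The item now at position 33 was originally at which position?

Undo the operations in reverse order, starting from position 33:
  undo op 3 (cut 20): 33 ← 17
  undo op 2 (out-shuffle, from top half): 17 ← 9
  undo op 1 (out-shuffle, from top half): 9 ← 5
So the item at position 33 came from original position 5.

5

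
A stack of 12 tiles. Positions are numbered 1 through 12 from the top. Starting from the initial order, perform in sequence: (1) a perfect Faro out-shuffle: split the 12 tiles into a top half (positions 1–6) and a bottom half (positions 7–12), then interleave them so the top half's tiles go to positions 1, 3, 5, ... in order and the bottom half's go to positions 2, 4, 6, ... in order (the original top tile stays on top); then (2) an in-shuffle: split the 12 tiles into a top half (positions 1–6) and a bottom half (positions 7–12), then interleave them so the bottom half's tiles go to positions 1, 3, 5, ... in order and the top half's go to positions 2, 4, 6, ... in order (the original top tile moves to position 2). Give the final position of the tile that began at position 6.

9

Track the tile from position 6 forward through each operation:
  after op 1 (out-shuffle): 6 → 11
  after op 2 (in-shuffle): 11 → 9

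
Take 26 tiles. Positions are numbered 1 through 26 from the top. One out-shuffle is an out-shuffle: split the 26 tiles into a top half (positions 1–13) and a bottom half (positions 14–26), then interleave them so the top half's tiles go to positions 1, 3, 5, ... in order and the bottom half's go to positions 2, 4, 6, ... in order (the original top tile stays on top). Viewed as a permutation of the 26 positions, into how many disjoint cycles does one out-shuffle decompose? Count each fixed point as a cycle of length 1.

Trace each unvisited position around until it returns:
(1) (2 3 5 9 17 8 ... len 20) (6 11 21 16) (26)
4 cycles in total.

4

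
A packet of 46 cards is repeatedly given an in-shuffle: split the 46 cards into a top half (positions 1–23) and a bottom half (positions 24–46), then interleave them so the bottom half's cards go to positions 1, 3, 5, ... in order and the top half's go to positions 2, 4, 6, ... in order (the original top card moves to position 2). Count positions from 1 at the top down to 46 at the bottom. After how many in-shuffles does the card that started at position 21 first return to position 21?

23

Follow position 21 under repeated in-shuffles:
21 → 42 → 37 → 27 → 7 → 14 → 28 → 9 → ... → 21 (length 23)
It first returns after 23 in-shuffles.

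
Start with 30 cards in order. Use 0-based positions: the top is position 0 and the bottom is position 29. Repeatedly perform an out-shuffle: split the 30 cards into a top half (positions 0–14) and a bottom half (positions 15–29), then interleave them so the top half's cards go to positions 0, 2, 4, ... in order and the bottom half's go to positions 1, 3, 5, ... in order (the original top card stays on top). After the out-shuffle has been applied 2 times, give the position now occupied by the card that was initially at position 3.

Track the card's position through each out-shuffle:
3 → 6 → 12

12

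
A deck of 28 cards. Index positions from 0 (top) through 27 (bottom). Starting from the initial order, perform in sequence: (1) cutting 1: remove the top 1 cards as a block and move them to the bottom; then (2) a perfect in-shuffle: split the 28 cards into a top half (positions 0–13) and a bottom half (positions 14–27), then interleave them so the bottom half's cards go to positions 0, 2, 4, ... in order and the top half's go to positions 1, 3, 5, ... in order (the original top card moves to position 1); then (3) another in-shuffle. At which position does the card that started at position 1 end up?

3

Track the card from position 1 forward through each operation:
  after op 1 (cut 1): 1 → 0
  after op 2 (in-shuffle): 0 → 1
  after op 3 (in-shuffle): 1 → 3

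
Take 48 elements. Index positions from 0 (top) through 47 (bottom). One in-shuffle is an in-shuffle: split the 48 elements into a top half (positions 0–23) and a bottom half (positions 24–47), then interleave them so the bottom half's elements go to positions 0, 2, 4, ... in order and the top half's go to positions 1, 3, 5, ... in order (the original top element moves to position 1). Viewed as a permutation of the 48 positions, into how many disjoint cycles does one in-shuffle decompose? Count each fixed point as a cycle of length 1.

4

Trace each unvisited position around until it returns:
(0 1 3 7 15 31 ... len 21) (2 5 11 23 47 46 ... len 21) (6 13 27) (20 41 34)
4 cycles in total.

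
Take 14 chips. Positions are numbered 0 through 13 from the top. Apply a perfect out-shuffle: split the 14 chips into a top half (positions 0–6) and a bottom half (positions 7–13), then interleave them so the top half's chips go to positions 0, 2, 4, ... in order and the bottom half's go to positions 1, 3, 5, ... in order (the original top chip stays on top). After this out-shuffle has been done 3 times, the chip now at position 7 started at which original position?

Work backwards from position 7, undoing one out-shuffle at a time:
7 ← 10 ← 5 ← 9
So the chip now at position 7 started at position 9.

9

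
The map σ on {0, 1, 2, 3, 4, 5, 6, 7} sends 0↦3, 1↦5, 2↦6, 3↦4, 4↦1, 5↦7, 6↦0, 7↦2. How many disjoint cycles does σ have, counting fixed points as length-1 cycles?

Cycle decomposition: (0 3 4 1 5 7 2 6).
1 cycle.

1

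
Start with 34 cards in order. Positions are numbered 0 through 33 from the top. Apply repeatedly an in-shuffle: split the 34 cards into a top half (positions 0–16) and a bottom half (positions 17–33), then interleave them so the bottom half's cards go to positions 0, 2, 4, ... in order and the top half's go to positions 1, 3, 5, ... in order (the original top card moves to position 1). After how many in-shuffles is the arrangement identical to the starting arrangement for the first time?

12

The in-shuffle permutes the 34 positions with cycle lengths [3, 3, 4, 12, 12].
Every card is home exactly when every cycle has completed a whole number of laps, i.e. after lcm(3, 4, 12) = 12 in-shuffles.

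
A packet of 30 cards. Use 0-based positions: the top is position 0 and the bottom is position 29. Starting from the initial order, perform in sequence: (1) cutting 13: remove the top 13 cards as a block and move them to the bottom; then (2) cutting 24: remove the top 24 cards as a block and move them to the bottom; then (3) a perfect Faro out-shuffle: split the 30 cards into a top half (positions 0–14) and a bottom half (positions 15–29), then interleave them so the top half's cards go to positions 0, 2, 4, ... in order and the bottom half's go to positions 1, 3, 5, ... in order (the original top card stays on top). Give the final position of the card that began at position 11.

8

Track the card from position 11 forward through each operation:
  after op 1 (cut 13): 11 → 28
  after op 2 (cut 24): 28 → 4
  after op 3 (out-shuffle): 4 → 8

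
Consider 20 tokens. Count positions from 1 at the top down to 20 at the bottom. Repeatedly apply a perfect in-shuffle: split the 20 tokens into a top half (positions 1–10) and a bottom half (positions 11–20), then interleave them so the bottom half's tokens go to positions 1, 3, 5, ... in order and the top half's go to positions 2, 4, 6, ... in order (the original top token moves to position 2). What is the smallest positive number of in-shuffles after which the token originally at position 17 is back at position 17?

Follow position 17 under repeated in-shuffles:
17 → 13 → 5 → 10 → 20 → 19 → 17
It first returns after 6 in-shuffles.

6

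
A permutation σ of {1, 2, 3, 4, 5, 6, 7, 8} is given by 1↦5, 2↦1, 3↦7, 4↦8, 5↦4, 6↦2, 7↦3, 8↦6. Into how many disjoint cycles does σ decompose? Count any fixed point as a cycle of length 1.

Cycle decomposition: (1 5 4 8 6 2) (3 7).
2 cycles.

2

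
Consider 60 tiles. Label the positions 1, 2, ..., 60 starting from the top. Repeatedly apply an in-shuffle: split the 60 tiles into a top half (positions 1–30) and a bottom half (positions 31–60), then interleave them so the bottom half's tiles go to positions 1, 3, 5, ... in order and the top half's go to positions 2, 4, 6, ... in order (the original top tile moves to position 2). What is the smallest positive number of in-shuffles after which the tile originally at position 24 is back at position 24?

Follow position 24 under repeated in-shuffles:
24 → 48 → 35 → 9 → 18 → 36 → 11 → 22 → ... → 24 (length 60)
It first returns after 60 in-shuffles.

60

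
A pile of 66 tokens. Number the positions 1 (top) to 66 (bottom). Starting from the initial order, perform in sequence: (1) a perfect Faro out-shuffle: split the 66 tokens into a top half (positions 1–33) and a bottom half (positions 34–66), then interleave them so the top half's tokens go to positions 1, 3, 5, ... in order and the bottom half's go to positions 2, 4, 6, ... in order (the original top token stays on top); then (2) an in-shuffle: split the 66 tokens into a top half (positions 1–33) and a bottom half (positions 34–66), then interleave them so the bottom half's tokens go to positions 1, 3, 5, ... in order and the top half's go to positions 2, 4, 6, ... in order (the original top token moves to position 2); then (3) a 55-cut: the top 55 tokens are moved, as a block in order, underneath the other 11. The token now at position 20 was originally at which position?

Undo the operations in reverse order, starting from position 20:
  undo op 3 (cut 55): 20 ← 9
  undo op 2 (in-shuffle, from bottom half): 9 ← 38
  undo op 1 (out-shuffle, from bottom half): 38 ← 52
So the token at position 20 came from original position 52.

52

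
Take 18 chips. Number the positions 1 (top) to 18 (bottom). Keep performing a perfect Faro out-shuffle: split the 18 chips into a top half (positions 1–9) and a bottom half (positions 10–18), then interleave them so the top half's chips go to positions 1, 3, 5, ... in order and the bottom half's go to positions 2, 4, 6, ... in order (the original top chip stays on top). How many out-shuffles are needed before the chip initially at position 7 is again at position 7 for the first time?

8

Follow position 7 under repeated out-shuffles:
7 → 13 → 8 → 15 → 12 → 6 → 11 → 4 → 7
It first returns after 8 out-shuffles.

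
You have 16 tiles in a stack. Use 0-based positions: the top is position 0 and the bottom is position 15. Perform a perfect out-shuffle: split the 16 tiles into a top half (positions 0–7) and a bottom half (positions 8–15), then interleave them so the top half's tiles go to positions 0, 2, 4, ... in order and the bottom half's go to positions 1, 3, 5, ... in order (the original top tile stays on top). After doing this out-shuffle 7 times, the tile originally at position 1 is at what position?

Track the tile's position through each out-shuffle:
1 → 2 → 4 → 8 → 1 → 2 → 4 → 8

8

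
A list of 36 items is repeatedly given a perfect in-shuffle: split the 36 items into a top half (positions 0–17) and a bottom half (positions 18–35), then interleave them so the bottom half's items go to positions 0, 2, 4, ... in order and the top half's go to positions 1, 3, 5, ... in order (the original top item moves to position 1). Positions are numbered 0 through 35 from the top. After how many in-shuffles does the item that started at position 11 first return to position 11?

36

Follow position 11 under repeated in-shuffles:
11 → 23 → 10 → 21 → 6 → 13 → 27 → 18 → ... → 11 (length 36)
It first returns after 36 in-shuffles.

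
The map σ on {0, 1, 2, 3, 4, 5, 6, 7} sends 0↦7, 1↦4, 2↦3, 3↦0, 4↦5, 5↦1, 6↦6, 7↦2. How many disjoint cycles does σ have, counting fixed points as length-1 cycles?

3

Cycle decomposition: (0 7 2 3) (1 4 5) (6).
3 cycles.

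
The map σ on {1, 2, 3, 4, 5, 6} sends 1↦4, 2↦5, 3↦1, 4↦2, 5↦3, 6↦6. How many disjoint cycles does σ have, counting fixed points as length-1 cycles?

Cycle decomposition: (1 4 2 5 3) (6).
2 cycles.

2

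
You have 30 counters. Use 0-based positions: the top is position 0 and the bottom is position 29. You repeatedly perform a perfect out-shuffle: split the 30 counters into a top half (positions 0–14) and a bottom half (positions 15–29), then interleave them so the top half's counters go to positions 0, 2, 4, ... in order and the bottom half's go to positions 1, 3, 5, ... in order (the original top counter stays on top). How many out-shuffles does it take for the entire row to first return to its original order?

The out-shuffle permutes the 30 positions with cycle lengths [1, 1, 28].
Every counter is home exactly when every cycle has completed a whole number of laps, i.e. after lcm(1, 28) = 28 out-shuffles.

28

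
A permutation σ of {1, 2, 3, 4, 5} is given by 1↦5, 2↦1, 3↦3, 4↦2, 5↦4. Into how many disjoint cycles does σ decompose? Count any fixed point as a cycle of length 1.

2

Cycle decomposition: (1 5 4 2) (3).
2 cycles.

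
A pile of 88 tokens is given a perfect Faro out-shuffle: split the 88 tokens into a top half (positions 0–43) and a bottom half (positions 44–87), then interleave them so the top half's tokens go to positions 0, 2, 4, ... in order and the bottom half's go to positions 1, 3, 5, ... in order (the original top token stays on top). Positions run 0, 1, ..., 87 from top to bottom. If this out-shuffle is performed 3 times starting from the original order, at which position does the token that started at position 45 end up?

Track the token's position through each out-shuffle:
45 → 3 → 6 → 12

12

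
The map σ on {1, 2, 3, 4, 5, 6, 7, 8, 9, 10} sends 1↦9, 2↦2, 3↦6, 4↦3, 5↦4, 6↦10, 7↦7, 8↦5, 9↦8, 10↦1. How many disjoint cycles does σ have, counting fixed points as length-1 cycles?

Cycle decomposition: (1 9 8 5 4 3 6 10) (2) (7).
3 cycles.

3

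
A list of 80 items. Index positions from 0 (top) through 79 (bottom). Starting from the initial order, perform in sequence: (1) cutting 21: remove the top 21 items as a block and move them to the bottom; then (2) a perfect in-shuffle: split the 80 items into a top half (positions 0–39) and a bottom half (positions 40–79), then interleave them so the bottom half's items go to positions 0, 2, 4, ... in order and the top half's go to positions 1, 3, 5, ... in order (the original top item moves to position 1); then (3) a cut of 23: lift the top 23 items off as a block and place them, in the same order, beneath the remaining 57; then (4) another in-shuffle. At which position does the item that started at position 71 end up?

74

Track the item from position 71 forward through each operation:
  after op 1 (cut 21): 71 → 50
  after op 2 (in-shuffle): 50 → 20
  after op 3 (cut 23): 20 → 77
  after op 4 (in-shuffle): 77 → 74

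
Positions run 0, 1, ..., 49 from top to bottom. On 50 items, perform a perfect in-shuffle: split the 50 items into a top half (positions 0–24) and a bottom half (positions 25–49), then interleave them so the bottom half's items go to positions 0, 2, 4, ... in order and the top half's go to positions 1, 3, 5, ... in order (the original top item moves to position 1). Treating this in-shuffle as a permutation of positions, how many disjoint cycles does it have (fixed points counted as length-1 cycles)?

Trace each unvisited position around until it returns:
(0 1 3 7 15 31 12 25) (2 5 11 23 47 44 38 26) (4 9 19 39 28 6 13 27) (8 17 35 20 41 32 14 29) (10 21 43 36 22 45 40 30) (16 33) (18 37 24 49 48 46 42 34)
7 cycles in total.

7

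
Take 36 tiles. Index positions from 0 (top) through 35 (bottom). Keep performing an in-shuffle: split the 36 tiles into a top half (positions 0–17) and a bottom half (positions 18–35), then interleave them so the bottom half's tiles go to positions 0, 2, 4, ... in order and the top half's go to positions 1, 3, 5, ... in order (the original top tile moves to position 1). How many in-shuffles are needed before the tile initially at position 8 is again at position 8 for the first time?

36

Follow position 8 under repeated in-shuffles:
8 → 17 → 35 → 34 → 32 → 28 → 20 → 4 → ... → 8 (length 36)
It first returns after 36 in-shuffles.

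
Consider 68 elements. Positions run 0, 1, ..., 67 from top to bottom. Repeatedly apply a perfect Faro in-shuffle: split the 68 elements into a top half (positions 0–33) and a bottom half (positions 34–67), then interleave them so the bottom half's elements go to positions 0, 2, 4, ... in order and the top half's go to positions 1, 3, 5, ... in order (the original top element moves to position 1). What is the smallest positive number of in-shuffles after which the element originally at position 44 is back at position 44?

Follow position 44 under repeated in-shuffles:
44 → 20 → 41 → 14 → 29 → 59 → 50 → 32 → 65 → 62 → 56 → 44
It first returns after 11 in-shuffles.

11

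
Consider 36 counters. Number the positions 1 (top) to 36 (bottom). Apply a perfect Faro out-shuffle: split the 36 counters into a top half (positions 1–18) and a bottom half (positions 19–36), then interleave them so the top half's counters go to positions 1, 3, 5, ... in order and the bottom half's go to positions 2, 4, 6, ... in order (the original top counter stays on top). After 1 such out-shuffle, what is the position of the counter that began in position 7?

13

Track the counter's position through each out-shuffle:
7 → 13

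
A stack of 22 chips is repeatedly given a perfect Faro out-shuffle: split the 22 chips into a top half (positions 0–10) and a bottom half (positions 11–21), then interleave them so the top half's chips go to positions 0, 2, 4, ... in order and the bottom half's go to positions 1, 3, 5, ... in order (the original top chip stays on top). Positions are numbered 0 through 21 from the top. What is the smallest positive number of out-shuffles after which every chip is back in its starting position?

The out-shuffle permutes the 22 positions with cycle lengths [1, 1, 2, 3, 3, 6, 6].
Every chip is home exactly when every cycle has completed a whole number of laps, i.e. after lcm(1, 2, 3, 6) = 6 out-shuffles.

6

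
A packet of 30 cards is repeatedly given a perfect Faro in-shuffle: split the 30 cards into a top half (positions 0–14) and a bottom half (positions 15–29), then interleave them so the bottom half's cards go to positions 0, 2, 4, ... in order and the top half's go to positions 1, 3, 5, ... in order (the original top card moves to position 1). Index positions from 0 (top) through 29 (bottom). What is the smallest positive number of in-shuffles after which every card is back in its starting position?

5

The in-shuffle permutes the 30 positions with cycle lengths [5, 5, 5, 5, 5, 5].
Every card is home exactly when every cycle has completed a whole number of laps, i.e. after lcm(5) = 5 in-shuffles.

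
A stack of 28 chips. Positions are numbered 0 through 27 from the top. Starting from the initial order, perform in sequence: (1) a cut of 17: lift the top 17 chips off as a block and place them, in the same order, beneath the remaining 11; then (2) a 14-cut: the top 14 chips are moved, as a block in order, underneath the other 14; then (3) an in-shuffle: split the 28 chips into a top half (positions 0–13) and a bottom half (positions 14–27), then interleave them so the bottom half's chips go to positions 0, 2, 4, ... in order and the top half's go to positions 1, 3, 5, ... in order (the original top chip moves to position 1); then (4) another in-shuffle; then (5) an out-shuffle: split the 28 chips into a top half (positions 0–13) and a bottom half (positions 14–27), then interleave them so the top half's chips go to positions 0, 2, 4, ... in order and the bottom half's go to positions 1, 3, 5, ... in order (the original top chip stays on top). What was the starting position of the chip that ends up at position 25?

16

Undo the operations in reverse order, starting from position 25:
  undo op 5 (out-shuffle, from bottom half): 25 ← 26
  undo op 4 (in-shuffle, from bottom half): 26 ← 27
  undo op 3 (in-shuffle, from top half): 27 ← 13
  undo op 2 (cut 14): 13 ← 27
  undo op 1 (cut 17): 27 ← 16
So the chip at position 25 came from original position 16.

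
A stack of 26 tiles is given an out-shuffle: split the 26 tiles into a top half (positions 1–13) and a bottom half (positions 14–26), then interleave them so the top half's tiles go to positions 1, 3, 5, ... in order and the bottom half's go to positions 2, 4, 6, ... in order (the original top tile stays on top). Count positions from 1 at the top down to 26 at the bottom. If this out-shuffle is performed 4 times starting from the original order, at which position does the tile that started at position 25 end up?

Track the tile's position through each out-shuffle:
25 → 24 → 22 → 18 → 10

10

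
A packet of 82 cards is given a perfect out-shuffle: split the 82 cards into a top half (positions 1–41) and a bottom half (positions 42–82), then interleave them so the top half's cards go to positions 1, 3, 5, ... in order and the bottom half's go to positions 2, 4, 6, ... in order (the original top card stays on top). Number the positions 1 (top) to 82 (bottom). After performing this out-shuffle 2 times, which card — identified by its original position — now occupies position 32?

Work backwards from position 32, undoing one out-shuffle at a time:
32 ← 57 ← 29
So the card now at position 32 started at position 29.

29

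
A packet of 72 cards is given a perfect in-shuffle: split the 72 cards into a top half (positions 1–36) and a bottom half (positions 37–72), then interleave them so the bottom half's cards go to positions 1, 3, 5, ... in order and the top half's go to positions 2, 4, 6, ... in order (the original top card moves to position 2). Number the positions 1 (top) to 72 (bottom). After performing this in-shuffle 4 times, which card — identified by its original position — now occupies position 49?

Work backwards from position 49, undoing one in-shuffle at a time:
49 ← 61 ← 67 ← 70 ← 35
So the card now at position 49 started at position 35.

35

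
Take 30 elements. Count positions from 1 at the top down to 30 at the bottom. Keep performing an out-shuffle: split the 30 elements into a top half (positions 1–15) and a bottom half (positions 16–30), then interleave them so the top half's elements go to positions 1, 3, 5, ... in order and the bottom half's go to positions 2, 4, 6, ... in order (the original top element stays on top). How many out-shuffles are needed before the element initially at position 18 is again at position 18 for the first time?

Follow position 18 under repeated out-shuffles:
18 → 6 → 11 → 21 → 12 → 23 → 16 → 2 → ... → 18 (length 28)
It first returns after 28 out-shuffles.

28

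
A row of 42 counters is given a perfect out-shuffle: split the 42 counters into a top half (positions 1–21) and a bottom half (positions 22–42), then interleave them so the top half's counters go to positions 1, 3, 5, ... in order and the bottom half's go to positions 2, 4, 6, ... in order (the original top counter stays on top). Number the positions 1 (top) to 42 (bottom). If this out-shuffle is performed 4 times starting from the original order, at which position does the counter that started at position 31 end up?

Track the counter's position through each out-shuffle:
31 → 20 → 39 → 36 → 30

30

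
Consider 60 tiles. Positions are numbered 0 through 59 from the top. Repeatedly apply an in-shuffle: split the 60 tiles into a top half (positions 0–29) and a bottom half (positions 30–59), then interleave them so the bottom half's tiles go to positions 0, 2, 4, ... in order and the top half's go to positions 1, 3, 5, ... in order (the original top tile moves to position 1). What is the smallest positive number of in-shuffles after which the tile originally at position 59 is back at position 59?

Follow position 59 under repeated in-shuffles:
59 → 58 → 56 → 52 → 44 → 28 → 57 → 54 → ... → 59 (length 60)
It first returns after 60 in-shuffles.

60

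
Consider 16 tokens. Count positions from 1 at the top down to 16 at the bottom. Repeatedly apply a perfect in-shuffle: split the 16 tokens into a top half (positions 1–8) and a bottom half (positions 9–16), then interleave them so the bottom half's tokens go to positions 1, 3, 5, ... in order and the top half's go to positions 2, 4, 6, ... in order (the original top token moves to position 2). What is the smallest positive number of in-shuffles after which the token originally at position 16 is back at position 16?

Follow position 16 under repeated in-shuffles:
16 → 15 → 13 → 9 → 1 → 2 → 4 → 8 → 16
It first returns after 8 in-shuffles.

8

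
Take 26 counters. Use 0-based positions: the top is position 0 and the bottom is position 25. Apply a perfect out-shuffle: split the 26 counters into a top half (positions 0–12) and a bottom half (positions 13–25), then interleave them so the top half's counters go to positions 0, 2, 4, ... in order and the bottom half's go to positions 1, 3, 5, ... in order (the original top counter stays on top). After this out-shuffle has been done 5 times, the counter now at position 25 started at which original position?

25

Work backwards from position 25, undoing one out-shuffle at a time:
25 ← 25 ← 25 ← 25 ← 25 ← 25
So the counter now at position 25 started at position 25.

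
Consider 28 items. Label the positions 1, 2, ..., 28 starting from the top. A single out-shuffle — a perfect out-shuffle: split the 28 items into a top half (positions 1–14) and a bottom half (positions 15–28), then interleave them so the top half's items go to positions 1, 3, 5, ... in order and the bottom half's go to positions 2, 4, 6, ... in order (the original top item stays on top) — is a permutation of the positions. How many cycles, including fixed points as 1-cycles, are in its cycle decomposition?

Trace each unvisited position around until it returns:
(1) (2 3 5 9 17 6 ... len 18) (4 7 13 25 22 16) (10 19) (28)
5 cycles in total.

5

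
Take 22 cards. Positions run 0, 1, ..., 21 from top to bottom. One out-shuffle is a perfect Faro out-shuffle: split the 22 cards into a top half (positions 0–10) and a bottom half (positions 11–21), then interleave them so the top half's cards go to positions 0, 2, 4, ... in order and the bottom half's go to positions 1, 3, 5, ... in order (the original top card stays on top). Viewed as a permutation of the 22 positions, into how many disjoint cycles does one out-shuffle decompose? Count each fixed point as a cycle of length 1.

Trace each unvisited position around until it returns:
(0) (1 2 4 8 16 11) (3 6 12) (5 10 20 19 17 13) (7 14) (9 18 15) (21)
7 cycles in total.

7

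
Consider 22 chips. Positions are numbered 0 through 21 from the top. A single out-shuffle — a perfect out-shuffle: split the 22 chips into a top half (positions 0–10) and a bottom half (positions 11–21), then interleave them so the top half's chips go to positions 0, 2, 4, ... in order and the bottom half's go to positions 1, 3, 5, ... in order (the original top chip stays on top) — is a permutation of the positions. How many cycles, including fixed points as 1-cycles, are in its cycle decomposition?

Trace each unvisited position around until it returns:
(0) (1 2 4 8 16 11) (3 6 12) (5 10 20 19 17 13) (7 14) (9 18 15) (21)
7 cycles in total.

7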